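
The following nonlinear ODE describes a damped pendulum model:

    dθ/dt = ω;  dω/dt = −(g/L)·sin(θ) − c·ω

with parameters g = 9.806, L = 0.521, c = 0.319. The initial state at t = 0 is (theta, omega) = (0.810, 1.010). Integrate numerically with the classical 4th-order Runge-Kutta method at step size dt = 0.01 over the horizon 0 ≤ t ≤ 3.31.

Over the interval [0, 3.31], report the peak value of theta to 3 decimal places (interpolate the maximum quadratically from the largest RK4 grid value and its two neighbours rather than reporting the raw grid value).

t=0.000: state=(0.810, 1.010)
step 1 (dt=0.01): k1=(1.010, -13.954), k2=(0.940, -13.997), k3=(0.940, -13.993), k4=(0.870, -14.031); state += dt/6·(k1+2k2+2k3+k4)
t=0.010: state=(0.819, 0.870)
t=0.020: state=(0.827, 0.729)
t=0.030: state=(0.834, 0.588)
continuing one RK4 step at a time; state shown every 20 steps (Δt=0.2):
t=0.200: state=(0.734, -1.710)
t=0.400: state=(0.201, -3.304)
t=0.600: state=(-0.432, -2.634)
t=0.800: state=(-0.743, -0.338)
t=1.000: state=(-0.565, 2.006)
t=1.200: state=(-0.032, 2.988)
t=1.400: state=(0.489, 1.913)
t=1.600: state=(0.657, -0.295)
t=1.800: state=(0.392, -2.193)
t=2.000: state=(-0.116, -2.566)
t=2.200: state=(-0.515, -1.197)
t=2.400: state=(-0.551, 0.836)
t=2.600: state=(-0.224, 2.227)
t=2.800: state=(0.233, 2.053)
t=3.000: state=(0.505, 0.523)
t=3.200: state=(0.427, -1.241)
t=3.310: state=(0.252, -1.885)
largest grid value and its neighbours: theta(0.060)=0.84527, theta(0.070)=0.84621, theta(0.080)=0.84573
parabola through these three points peaks at t≈0.072 with theta≈0.84623

max theta = 0.846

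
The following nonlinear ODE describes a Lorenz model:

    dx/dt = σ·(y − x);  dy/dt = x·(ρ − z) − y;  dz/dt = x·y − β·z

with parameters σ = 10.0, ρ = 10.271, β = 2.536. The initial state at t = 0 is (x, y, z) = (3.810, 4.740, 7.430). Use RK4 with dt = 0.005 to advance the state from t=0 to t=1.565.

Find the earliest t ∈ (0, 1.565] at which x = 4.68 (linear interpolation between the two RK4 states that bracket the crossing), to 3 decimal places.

t = 0.105

t=0.000: state=(3.810, 4.740, 7.430)
step 1 (dt=0.005): k1=(9.300, 6.084, -0.783), k2=(9.220, 6.143, -0.610), k3=(9.223, 6.140, -0.611), k4=(9.146, 6.196, -0.438); state += dt/6·(k1+2k2+2k3+k4)
t=0.005: state=(3.856, 4.771, 7.427)
t=0.010: state=(3.901, 4.802, 7.426)
t=0.015: state=(3.946, 4.834, 7.426)
continuing one RK4 step at a time; state shown every 20 steps (Δt=0.1):
t=0.100: state=(4.640, 5.405, 7.680)
t=0.105: state=(4.678, 5.438, 7.709)
next step: t=0.110: state=(4.716, 5.471, 7.739) — x has crossed 4.68
linear interpolation between t=0.105 (4.67820) and t=0.110 (4.71606) → t≈0.105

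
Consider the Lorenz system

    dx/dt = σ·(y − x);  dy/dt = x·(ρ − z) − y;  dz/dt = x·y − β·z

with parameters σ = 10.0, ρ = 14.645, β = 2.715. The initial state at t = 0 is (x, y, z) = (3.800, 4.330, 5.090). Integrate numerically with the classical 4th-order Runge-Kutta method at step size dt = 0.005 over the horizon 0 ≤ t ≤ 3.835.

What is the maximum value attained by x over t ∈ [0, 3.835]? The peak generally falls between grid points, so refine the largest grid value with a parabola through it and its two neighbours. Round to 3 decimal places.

max x = 10.126

t=0.000: state=(3.800, 4.330, 5.090)
step 1 (dt=0.005): k1=(5.300, 31.979, 2.635), k2=(5.967, 32.001, 2.979), k3=(5.951, 32.013, 2.984), k4=(6.603, 32.046, 3.336); state += dt/6·(k1+2k2+2k3+k4)
t=0.005: state=(3.830, 4.490, 5.105)
t=0.010: state=(3.866, 4.651, 5.123)
t=0.015: state=(3.908, 4.812, 5.146)
continuing one RK4 step at a time; state shown every 40 steps (Δt=0.2):
t=0.200: state=(8.183, 11.091, 10.593)
t=0.400: state=(8.487, 5.310, 19.880)
t=0.600: state=(2.934, 1.574, 13.680)
t=0.800: state=(2.365, 2.860, 8.705)
t=1.000: state=(4.686, 6.578, 7.595)
t=1.200: state=(8.906, 10.190, 14.609)
t=1.400: state=(6.559, 3.949, 17.685)
t=1.600: state=(3.271, 2.774, 12.244)
t=1.800: state=(3.912, 4.938, 9.093)
t=2.000: state=(7.017, 8.783, 11.403)
t=2.200: state=(8.046, 6.817, 17.239)
t=2.400: state=(4.717, 3.497, 14.508)
t=2.600: state=(4.048, 4.488, 10.825)
t=2.800: state=(6.024, 7.393, 10.965)
t=3.000: state=(7.862, 7.775, 15.515)
t=3.200: state=(5.827, 4.539, 15.418)
t=3.400: state=(4.489, 4.506, 12.165)
t=3.600: state=(5.607, 6.577, 11.324)
t=3.800: state=(7.332, 7.694, 14.287)
t=3.835: state=(7.403, 7.445, 14.859)
largest grid value and its neighbours: x(0.305)=10.12381, x(0.310)=10.12532, x(0.315)=10.11623
parabola through these three points peaks at t≈0.308 with x≈10.12600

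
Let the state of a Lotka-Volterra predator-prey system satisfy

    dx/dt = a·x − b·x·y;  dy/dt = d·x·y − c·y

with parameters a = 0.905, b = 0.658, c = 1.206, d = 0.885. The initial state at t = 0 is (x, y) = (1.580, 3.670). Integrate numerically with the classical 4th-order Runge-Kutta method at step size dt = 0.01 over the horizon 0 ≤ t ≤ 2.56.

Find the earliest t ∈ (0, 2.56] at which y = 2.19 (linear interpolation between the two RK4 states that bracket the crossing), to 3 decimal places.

t = 1.082

t=0.000: state=(1.580, 3.670)
step 1 (dt=0.01): k1=(-2.386, 0.706), k2=(-2.371, 0.668), k3=(-2.371, 0.668), k4=(-2.357, 0.630); state += dt/6·(k1+2k2+2k3+k4)
t=0.010: state=(1.556, 3.677)
t=0.020: state=(1.533, 3.683)
t=0.030: state=(1.510, 3.688)
continuing one RK4 step at a time; state shown every 10 steps (Δt=0.1):
t=0.100: state=(1.357, 3.704)
t=0.200: state=(1.165, 3.669)
t=0.300: state=(1.004, 3.579)
t=0.400: state=(0.872, 3.447)
t=0.500: state=(0.765, 3.284)
t=0.600: state=(0.679, 3.103)
t=0.700: state=(0.610, 2.911)
t=0.800: state=(0.555, 2.717)
t=0.900: state=(0.511, 2.524)
t=1.000: state=(0.477, 2.337)
t=1.080: state=(0.455, 2.193)
next step: t=1.090: state=(0.453, 2.176) — y has crossed 2.19
linear interpolation between t=1.080 (2.19332) and t=1.090 (2.17575) → t≈1.082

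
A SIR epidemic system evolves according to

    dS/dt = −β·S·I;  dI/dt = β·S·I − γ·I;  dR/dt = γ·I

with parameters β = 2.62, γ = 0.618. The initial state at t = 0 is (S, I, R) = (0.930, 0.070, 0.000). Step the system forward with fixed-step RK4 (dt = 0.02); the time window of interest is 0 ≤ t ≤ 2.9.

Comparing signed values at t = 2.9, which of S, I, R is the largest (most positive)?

t=0.000: state=(0.930, 0.070, 0.000)
step 1 (dt=0.02): k1=(-0.171, 0.127, 0.043), k2=(-0.173, 0.129, 0.044), k3=(-0.173, 0.129, 0.044), k4=(-0.176, 0.131, 0.045); state += dt/6·(k1+2k2+2k3+k4)
t=0.020: state=(0.927, 0.073, 0.001)
t=0.040: state=(0.923, 0.075, 0.002)
t=0.060: state=(0.919, 0.078, 0.003)
continuing one RK4 step at a time; state shown every 5 steps (Δt=0.1):
t=0.100: state=(0.911, 0.084, 0.005)
t=0.200: state=(0.890, 0.100, 0.010)
t=0.300: state=(0.865, 0.118, 0.017)
t=0.400: state=(0.836, 0.139, 0.025)
t=0.500: state=(0.804, 0.162, 0.034)
t=0.600: state=(0.768, 0.187, 0.045)
t=0.700: state=(0.729, 0.213, 0.057)
t=0.800: state=(0.687, 0.242, 0.071)
t=0.900: state=(0.642, 0.270, 0.087)
t=1.000: state=(0.596, 0.299, 0.105)
t=1.100: state=(0.549, 0.326, 0.124)
t=1.200: state=(0.503, 0.352, 0.145)
t=1.300: state=(0.457, 0.375, 0.168)
t=1.400: state=(0.413, 0.396, 0.192)
t=1.500: state=(0.371, 0.412, 0.216)
t=1.600: state=(0.333, 0.425, 0.242)
t=1.700: state=(0.297, 0.434, 0.269)
t=1.800: state=(0.265, 0.439, 0.296)
t=1.900: state=(0.236, 0.441, 0.323)
t=2.000: state=(0.211, 0.439, 0.350)
t=2.100: state=(0.188, 0.435, 0.377)
t=2.200: state=(0.168, 0.428, 0.404)
t=2.300: state=(0.150, 0.420, 0.430)
t=2.400: state=(0.135, 0.410, 0.456)
t=2.500: state=(0.121, 0.398, 0.481)
t=2.600: state=(0.109, 0.386, 0.505)
t=2.700: state=(0.099, 0.373, 0.528)
t=2.800: state=(0.090, 0.359, 0.551)
t=2.900: state=(0.082, 0.345, 0.573)
compare at T: S=0.082, I=0.345, R=0.573

largest component: R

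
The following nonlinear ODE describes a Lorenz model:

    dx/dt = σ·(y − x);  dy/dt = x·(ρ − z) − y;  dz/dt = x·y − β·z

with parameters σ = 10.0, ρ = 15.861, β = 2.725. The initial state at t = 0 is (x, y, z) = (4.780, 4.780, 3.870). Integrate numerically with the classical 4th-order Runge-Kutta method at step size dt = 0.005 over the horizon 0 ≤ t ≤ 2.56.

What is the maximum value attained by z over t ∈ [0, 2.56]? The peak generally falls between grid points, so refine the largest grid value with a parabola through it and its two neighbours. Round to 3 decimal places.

max z = 22.973

t=0.000: state=(4.780, 4.780, 3.870)
step 1 (dt=0.005): k1=(0.000, 52.537, 12.303), k2=(1.313, 52.259, 12.847), k3=(1.274, 52.292, 12.856), k4=(2.551, 52.044, 13.409); state += dt/6·(k1+2k2+2k3+k4)
t=0.005: state=(4.786, 5.041, 3.934)
t=0.010: state=(4.805, 5.301, 4.004)
t=0.015: state=(4.836, 5.558, 4.080)
continuing one RK4 step at a time; state shown every 20 steps (Δt=0.1):
t=0.100: state=(6.680, 9.958, 6.626)
t=0.200: state=(10.305, 13.476, 14.307)
t=0.300: state=(11.057, 8.837, 22.395)
t=0.400: state=(6.956, 2.169, 21.227)
t=0.500: state=(3.108, 0.437, 16.611)
t=0.600: state=(1.451, 0.608, 12.733)
t=0.700: state=(1.082, 1.076, 9.782)
t=0.800: state=(1.319, 1.781, 7.595)
t=0.900: state=(2.032, 3.033, 6.132)
t=1.000: state=(3.435, 5.312, 5.662)
t=1.100: state=(5.908, 8.985, 7.264)
t=1.200: state=(9.246, 12.381, 12.965)
t=1.300: state=(10.736, 9.947, 20.513)
t=1.400: state=(7.889, 3.811, 21.261)
t=1.500: state=(4.204, 1.347, 17.380)
t=1.600: state=(2.326, 1.306, 13.566)
t=1.700: state=(1.885, 1.913, 10.608)
t=1.800: state=(2.261, 2.967, 8.509)
t=1.900: state=(3.324, 4.780, 7.418)
t=2.000: state=(5.251, 7.667, 7.996)
t=2.100: state=(8.000, 10.838, 11.630)
t=2.200: state=(10.013, 10.638, 17.912)
t=2.300: state=(8.766, 5.949, 20.728)
t=2.400: state=(5.603, 2.663, 18.322)
t=2.500: state=(3.439, 2.078, 14.800)
t=2.560: state=(2.875, 2.319, 12.942)
largest grid value and its neighbours: z(0.325)=22.94478, z(0.330)=22.97006, z(0.335)=22.96927
parabola through these three points peaks at t≈0.332 with z≈22.97294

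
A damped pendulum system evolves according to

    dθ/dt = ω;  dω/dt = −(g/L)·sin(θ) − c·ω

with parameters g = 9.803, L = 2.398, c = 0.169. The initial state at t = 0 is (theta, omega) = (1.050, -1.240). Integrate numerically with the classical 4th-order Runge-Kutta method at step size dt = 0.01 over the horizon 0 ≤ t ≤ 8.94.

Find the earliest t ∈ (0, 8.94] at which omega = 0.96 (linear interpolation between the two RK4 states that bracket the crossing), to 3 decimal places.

t = 1.646

t=0.000: state=(1.050, -1.240)
step 1 (dt=0.01): k1=(-1.240, -3.336), k2=(-1.257, -3.321), k3=(-1.257, -3.321), k4=(-1.273, -3.305); state += dt/6·(k1+2k2+2k3+k4)
t=0.010: state=(1.037, -1.273)
t=0.020: state=(1.025, -1.306)
t=0.030: state=(1.011, -1.339)
continuing one RK4 step at a time; state shown every 50 steps (Δt=0.5):
t=0.500: state=(0.113, -2.233)
t=1.000: state=(-0.841, -1.298)
t=1.500: state=(-1.050, 0.475)
t=1.640: state=(-0.950, 0.941)
next step: t=1.650: state=(-0.941, 0.973) — omega has crossed 0.96
linear interpolation between t=1.640 (0.94099) and t=1.650 (0.97252) → t≈1.646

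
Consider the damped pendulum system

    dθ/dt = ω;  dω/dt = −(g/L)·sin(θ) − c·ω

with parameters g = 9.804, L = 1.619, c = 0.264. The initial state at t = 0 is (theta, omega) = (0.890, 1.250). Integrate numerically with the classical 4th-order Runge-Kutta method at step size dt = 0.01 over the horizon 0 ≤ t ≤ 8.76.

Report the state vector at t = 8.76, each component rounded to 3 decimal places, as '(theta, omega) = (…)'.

(theta, omega) = (0.032, -0.807)

t=0.000: state=(0.890, 1.250)
step 1 (dt=0.01): k1=(1.250, -5.036), k2=(1.225, -5.053), k3=(1.225, -5.052), k4=(1.199, -5.069); state += dt/6·(k1+2k2+2k3+k4)
t=0.010: state=(0.902, 1.199)
t=0.020: state=(0.914, 1.149)
t=0.030: state=(0.925, 1.098)
continuing one RK4 step at a time; state shown every 50 steps (Δt=0.5):
t=0.500: state=(0.870, -1.267)
t=1.000: state=(-0.113, -2.188)
t=1.500: state=(-0.841, -0.443)
t=2.000: state=(-0.520, 1.559)
t=2.500: state=(0.368, 1.544)
t=3.000: state=(0.708, -0.286)
t=3.500: state=(0.176, -1.572)
t=4.000: state=(-0.502, -0.815)
t=4.500: state=(-0.493, 0.807)
t=5.000: state=(0.107, 1.281)
t=5.500: state=(0.502, 0.135)
t=6.000: state=(0.241, -1.030)
t=6.500: state=(-0.282, -0.800)
t=7.000: state=(-0.395, 0.377)
t=7.500: state=(-0.011, 0.953)
t=8.000: state=(0.339, 0.283)
t=8.500: state=(0.228, -0.649)
t=8.760: state=(0.032, -0.807)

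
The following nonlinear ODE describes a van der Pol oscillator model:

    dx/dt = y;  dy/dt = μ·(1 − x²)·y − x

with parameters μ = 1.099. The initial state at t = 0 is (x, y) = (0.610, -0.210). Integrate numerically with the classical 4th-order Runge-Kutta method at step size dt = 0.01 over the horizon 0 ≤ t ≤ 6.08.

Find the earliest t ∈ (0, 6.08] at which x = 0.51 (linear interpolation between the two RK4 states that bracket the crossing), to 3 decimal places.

t=0.000: state=(0.610, -0.210)
step 1 (dt=0.01): k1=(-0.210, -0.755), k2=(-0.214, -0.757), k3=(-0.214, -0.757), k4=(-0.218, -0.759); state += dt/6·(k1+2k2+2k3+k4)
t=0.010: state=(0.608, -0.218)
t=0.020: state=(0.606, -0.225)
t=0.030: state=(0.603, -0.233)
continuing one RK4 step at a time; state shown every 20 steps (Δt=0.2):
t=0.200: state=(0.552, -0.369)
t=0.300: state=(0.511, -0.454)
next step: t=0.310: state=(0.507, -0.463) — x has crossed 0.51
linear interpolation between t=0.300 (0.51128) and t=0.310 (0.50670) → t≈0.303

t = 0.303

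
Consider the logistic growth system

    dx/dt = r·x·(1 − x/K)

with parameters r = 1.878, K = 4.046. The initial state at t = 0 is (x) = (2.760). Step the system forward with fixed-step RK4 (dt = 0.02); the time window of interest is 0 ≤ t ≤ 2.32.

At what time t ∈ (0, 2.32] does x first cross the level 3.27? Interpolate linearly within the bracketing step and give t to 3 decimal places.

t = 0.359

t=0.000: state=(2.760)
step 1 (dt=0.02): k1=(1.647), k2=(1.636), k3=(1.636), k4=(1.625); state += dt/6·(k1+2k2+2k3+k4)
t=0.020: state=(2.793)
t=0.040: state=(2.825)
t=0.060: state=(2.857)
continuing one RK4 step at a time; state shown every 5 steps (Δt=0.1):
t=0.100: state=(2.919)
t=0.200: state=(3.065)
t=0.300: state=(3.198)
t=0.340: state=(3.247)
next step: t=0.360: state=(3.271) — x has crossed 3.27
linear interpolation between t=0.340 (3.24706) and t=0.360 (3.27087) → t≈0.359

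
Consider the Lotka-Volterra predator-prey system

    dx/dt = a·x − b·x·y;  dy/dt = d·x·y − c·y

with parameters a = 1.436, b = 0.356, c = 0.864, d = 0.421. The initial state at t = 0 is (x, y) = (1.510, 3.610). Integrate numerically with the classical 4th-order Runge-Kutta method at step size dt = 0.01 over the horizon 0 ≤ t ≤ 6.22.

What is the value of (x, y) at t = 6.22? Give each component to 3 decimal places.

t=0.000: state=(1.510, 3.610)
step 1 (dt=0.01): k1=(0.228, -0.824), k2=(0.230, -0.821), k3=(0.230, -0.821), k4=(0.233, -0.819); state += dt/6·(k1+2k2+2k3+k4)
t=0.010: state=(1.512, 3.602)
t=0.020: state=(1.515, 3.594)
t=0.030: state=(1.517, 3.586)
continuing one RK4 step at a time; state shown every 25 steps (Δt=0.25):
t=0.250: state=(1.582, 3.422)
t=0.500: state=(1.682, 3.273)
t=0.750: state=(1.809, 3.168)
t=1.000: state=(1.959, 3.112)
t=1.250: state=(2.128, 3.109)
t=1.500: state=(2.306, 3.163)
t=1.750: state=(2.480, 3.279)
t=2.000: state=(2.633, 3.458)
t=2.250: state=(2.743, 3.699)
t=2.500: state=(2.790, 3.990)
t=2.750: state=(2.762, 4.309)
t=3.000: state=(2.657, 4.621)
t=3.250: state=(2.491, 4.884)
t=3.500: state=(2.290, 5.062)
t=3.750: state=(2.081, 5.133)
t=4.000: state=(1.889, 5.096)
t=4.250: state=(1.728, 4.965)
t=4.500: state=(1.604, 4.765)
t=4.750: state=(1.519, 4.524)
t=5.000: state=(1.471, 4.265)
t=5.250: state=(1.457, 4.007)
t=5.500: state=(1.477, 3.767)
t=5.750: state=(1.527, 3.554)
t=6.000: state=(1.607, 3.376)
t=6.220: state=(1.700, 3.253)

(x, y) = (1.700, 3.253)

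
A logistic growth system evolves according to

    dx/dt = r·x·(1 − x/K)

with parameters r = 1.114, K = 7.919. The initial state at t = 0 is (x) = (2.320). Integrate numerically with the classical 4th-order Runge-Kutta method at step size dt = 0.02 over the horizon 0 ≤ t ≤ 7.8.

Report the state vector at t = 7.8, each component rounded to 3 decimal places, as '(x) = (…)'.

t=0.000: state=(2.320)
step 1 (dt=0.02): k1=(1.827), k2=(1.836), k3=(1.836), k4=(1.844); state += dt/6·(k1+2k2+2k3+k4)
t=0.020: state=(2.357)
t=0.040: state=(2.394)
t=0.060: state=(2.431)
continuing one RK4 step at a time; state shown every 25 steps (Δt=0.5):
t=0.500: state=(3.324)
t=1.000: state=(4.419)
t=1.500: state=(5.447)
t=2.000: state=(6.285)
t=2.500: state=(6.892)
t=3.000: state=(7.296)
t=3.500: state=(7.550)
t=4.000: state=(7.703)
t=4.500: state=(7.794)
t=5.000: state=(7.847)
t=5.500: state=(7.877)
t=6.000: state=(7.895)
t=6.500: state=(7.905)
t=7.000: state=(7.911)
t=7.500: state=(7.915)
t=7.800: state=(7.916)

(x) = (7.916)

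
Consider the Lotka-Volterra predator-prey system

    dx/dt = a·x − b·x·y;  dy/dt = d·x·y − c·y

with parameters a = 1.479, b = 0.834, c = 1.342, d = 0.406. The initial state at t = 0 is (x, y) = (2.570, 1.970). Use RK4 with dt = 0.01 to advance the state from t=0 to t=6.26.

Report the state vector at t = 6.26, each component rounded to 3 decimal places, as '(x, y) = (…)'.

t=0.000: state=(2.570, 1.970)
step 1 (dt=0.01): k1=(-0.421, -0.588), k2=(-0.415, -0.589), k3=(-0.415, -0.589), k4=(-0.408, -0.590); state += dt/6·(k1+2k2+2k3+k4)
t=0.010: state=(2.566, 1.964)
t=0.020: state=(2.562, 1.958)
t=0.030: state=(2.558, 1.952)
continuing one RK4 step at a time; state shown every 25 steps (Δt=0.25):
t=0.250: state=(2.505, 1.821)
t=0.500: state=(2.518, 1.679)
t=0.750: state=(2.602, 1.556)
t=1.000: state=(2.752, 1.459)
t=1.250: state=(2.961, 1.393)
t=1.500: state=(3.217, 1.363)
t=1.750: state=(3.504, 1.370)
t=2.000: state=(3.795, 1.419)
t=2.250: state=(4.050, 1.511)
t=2.500: state=(4.221, 1.646)
t=2.750: state=(4.262, 1.812)
t=3.000: state=(4.150, 1.988)
t=3.250: state=(3.903, 2.141)
t=3.500: state=(3.574, 2.238)
t=3.750: state=(3.232, 2.260)
t=4.000: state=(2.932, 2.209)
t=4.250: state=(2.706, 2.101)
t=4.500: state=(2.564, 1.961)
t=4.750: state=(2.504, 1.812)
t=5.000: state=(2.521, 1.671)
t=5.250: state=(2.610, 1.549)
t=5.500: state=(2.763, 1.454)
t=5.750: state=(2.975, 1.390)
t=6.000: state=(3.234, 1.362)
t=6.250: state=(3.522, 1.372)
t=6.260: state=(3.534, 1.373)

(x, y) = (3.534, 1.373)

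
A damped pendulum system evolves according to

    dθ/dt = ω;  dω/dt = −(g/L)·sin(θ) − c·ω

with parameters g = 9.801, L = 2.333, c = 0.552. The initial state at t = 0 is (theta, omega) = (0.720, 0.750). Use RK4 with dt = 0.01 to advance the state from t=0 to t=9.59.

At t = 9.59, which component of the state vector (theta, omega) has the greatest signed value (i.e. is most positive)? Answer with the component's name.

largest component: theta

t=0.000: state=(0.720, 0.750)
step 1 (dt=0.01): k1=(0.750, -3.184), k2=(0.734, -3.187), k3=(0.734, -3.187), k4=(0.718, -3.190); state += dt/6·(k1+2k2+2k3+k4)
t=0.010: state=(0.727, 0.718)
t=0.020: state=(0.734, 0.686)
t=0.030: state=(0.741, 0.654)
continuing one RK4 step at a time; state shown every 50 steps (Δt=0.5):
t=0.500: state=(0.710, -0.717)
t=1.000: state=(0.150, -1.319)
t=1.500: state=(-0.397, -0.707)
t=2.000: state=(-0.488, 0.324)
t=2.500: state=(-0.160, 0.853)
t=3.000: state=(0.221, 0.551)
t=3.500: state=(0.327, -0.133)
t=4.000: state=(0.136, -0.544)
t=4.500: state=(-0.122, -0.403)
t=5.000: state=(-0.216, 0.040)
t=5.500: state=(-0.107, 0.344)
t=6.000: state=(0.065, 0.286)
t=6.500: state=(0.141, 0.003)
t=7.000: state=(0.080, -0.215)
t=7.500: state=(-0.033, -0.200)
t=8.000: state=(-0.092, -0.021)
t=8.500: state=(-0.059, 0.132)
t=9.000: state=(0.015, 0.138)
t=9.500: state=(0.059, 0.026)
t=9.590: state=(0.060, 0.003)
compare at T: theta=0.060, omega=0.003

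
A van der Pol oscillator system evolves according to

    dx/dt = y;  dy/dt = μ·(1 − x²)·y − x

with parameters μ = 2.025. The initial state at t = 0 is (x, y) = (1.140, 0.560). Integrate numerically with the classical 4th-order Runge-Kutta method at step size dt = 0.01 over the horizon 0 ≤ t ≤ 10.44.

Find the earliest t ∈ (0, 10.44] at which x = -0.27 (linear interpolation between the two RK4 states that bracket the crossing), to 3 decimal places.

t = 1.935

t=0.000: state=(1.140, 0.560)
step 1 (dt=0.01): k1=(0.560, -1.480), k2=(0.553, -1.485), k3=(0.553, -1.485), k4=(0.545, -1.490); state += dt/6·(k1+2k2+2k3+k4)
t=0.010: state=(1.146, 0.545)
t=0.020: state=(1.151, 0.530)
t=0.030: state=(1.156, 0.515)
continuing one RK4 step at a time; state shown every 50 steps (Δt=0.5):
t=0.500: state=(1.238, -0.131)
t=1.000: state=(1.052, -0.595)
t=1.500: state=(0.608, -1.289)
t=1.930: state=(-0.254, -2.974)
next step: t=1.940: state=(-0.284, -3.028) — x has crossed -0.27
linear interpolation between t=1.930 (-0.25420) and t=1.940 (-0.28422) → t≈1.935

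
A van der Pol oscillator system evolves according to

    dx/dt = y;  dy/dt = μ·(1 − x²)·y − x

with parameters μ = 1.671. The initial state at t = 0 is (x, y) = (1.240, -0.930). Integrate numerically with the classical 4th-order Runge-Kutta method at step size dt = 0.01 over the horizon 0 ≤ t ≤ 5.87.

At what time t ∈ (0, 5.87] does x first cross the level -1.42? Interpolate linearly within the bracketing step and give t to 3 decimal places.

t = 1.286

t=0.000: state=(1.240, -0.930)
step 1 (dt=0.01): k1=(-0.930, -0.405), k2=(-0.932, -0.416), k3=(-0.932, -0.416), k4=(-0.934, -0.427); state += dt/6·(k1+2k2+2k3+k4)
t=0.010: state=(1.231, -0.934)
t=0.020: state=(1.221, -0.939)
t=0.030: state=(1.212, -0.943)
continuing one RK4 step at a time; state shown every 20 steps (Δt=0.2):
t=0.200: state=(1.043, -1.058)
t=0.400: state=(0.809, -1.298)
t=0.600: state=(0.513, -1.707)
t=0.800: state=(0.110, -2.370)
t=1.000: state=(-0.450, -3.223)
t=1.200: state=(-1.139, -3.444)
t=1.280: state=(-1.402, -3.070)
next step: t=1.290: state=(-1.432, -3.005) — x has crossed -1.42
linear interpolation between t=1.280 (-1.40168) and t=1.290 (-1.43206) → t≈1.286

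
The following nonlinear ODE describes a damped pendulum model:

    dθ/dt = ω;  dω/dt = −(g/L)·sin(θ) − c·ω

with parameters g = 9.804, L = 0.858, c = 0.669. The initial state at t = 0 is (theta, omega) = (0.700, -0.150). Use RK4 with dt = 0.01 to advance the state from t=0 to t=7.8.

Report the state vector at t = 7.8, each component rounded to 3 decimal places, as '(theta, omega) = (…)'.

t=0.000: state=(0.700, -0.150)
step 1 (dt=0.01): k1=(-0.150, -7.261), k2=(-0.186, -7.230), k3=(-0.186, -7.229), k4=(-0.222, -7.196); state += dt/6·(k1+2k2+2k3+k4)
t=0.010: state=(0.698, -0.222)
t=0.020: state=(0.696, -0.294)
t=0.030: state=(0.692, -0.365)
continuing one RK4 step at a time; state shown every 50 steps (Δt=0.5):
t=0.500: state=(-0.015, -1.952)
t=1.000: state=(-0.495, 0.342)
t=1.500: state=(0.082, 1.350)
t=2.000: state=(0.341, -0.453)
t=2.500: state=(-0.114, -0.892)
t=3.000: state=(-0.224, 0.477)
t=3.500: state=(0.121, 0.555)
t=4.000: state=(0.138, -0.441)
t=4.500: state=(-0.112, -0.317)
t=5.000: state=(-0.078, 0.374)
t=5.500: state=(0.094, 0.158)
t=6.000: state=(0.039, -0.297)
t=6.500: state=(-0.075, -0.058)
t=7.000: state=(-0.014, 0.224)
t=7.500: state=(0.056, -0.000)
t=7.800: state=(0.031, -0.146)

(theta, omega) = (0.031, -0.146)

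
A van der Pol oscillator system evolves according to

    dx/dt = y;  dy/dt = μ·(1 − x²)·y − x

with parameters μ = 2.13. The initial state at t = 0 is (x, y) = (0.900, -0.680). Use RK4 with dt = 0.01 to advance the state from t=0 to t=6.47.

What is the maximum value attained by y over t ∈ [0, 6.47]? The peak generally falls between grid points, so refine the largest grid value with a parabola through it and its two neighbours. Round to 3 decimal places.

t=0.000: state=(0.900, -0.680)
step 1 (dt=0.01): k1=(-0.680, -1.175), k2=(-0.686, -1.183), k3=(-0.686, -1.183), k4=(-0.692, -1.191); state += dt/6·(k1+2k2+2k3+k4)
t=0.010: state=(0.893, -0.692)
t=0.020: state=(0.886, -0.704)
t=0.030: state=(0.879, -0.716)
continuing one RK4 step at a time; state shown every 25 steps (Δt=0.25):
t=0.250: state=(0.688, -1.046)
t=0.500: state=(0.354, -1.690)
t=0.750: state=(-0.203, -2.865)
t=1.000: state=(-1.063, -3.696)
t=1.250: state=(-1.780, -1.706)
t=1.500: state=(-1.977, -0.164)
t=1.750: state=(-1.959, 0.217)
t=2.000: state=(-1.891, 0.308)
t=2.250: state=(-1.809, 0.347)
t=2.500: state=(-1.718, 0.380)
t=2.750: state=(-1.619, 0.419)
t=3.000: state=(-1.508, 0.469)
t=3.250: state=(-1.382, 0.539)
t=3.500: state=(-1.235, 0.643)
t=3.750: state=(-1.055, 0.810)
t=4.000: state=(-0.820, 1.104)
t=4.250: state=(-0.480, 1.680)
t=4.500: state=(0.069, 2.828)
t=4.750: state=(0.949, 3.976)
t=5.000: state=(1.766, 2.064)
t=5.250: state=(2.011, 0.237)
t=5.500: state=(2.001, -0.202)
t=5.750: state=(1.936, -0.297)
t=6.000: state=(1.857, -0.333)
t=6.250: state=(1.770, -0.363)
t=6.470: state=(1.687, -0.392)
largest grid value and its neighbours: y(4.740)=3.97369, y(4.750)=3.97604, y(4.760)=3.97161
parabola through these three points peaks at t≈4.748 with y≈3.97612

max y = 3.976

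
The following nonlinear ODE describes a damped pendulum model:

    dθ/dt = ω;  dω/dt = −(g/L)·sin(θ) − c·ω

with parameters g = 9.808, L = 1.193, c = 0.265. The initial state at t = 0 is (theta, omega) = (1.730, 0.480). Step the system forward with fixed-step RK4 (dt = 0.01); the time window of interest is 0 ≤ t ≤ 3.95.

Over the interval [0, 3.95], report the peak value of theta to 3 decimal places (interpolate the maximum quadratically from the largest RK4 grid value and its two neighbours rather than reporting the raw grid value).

max theta = 1.744

t=0.000: state=(1.730, 0.480)
step 1 (dt=0.01): k1=(0.480, -8.245), k2=(0.439, -8.230), k3=(0.439, -8.231), k4=(0.398, -8.217); state += dt/6·(k1+2k2+2k3+k4)
t=0.010: state=(1.734, 0.398)
t=0.020: state=(1.738, 0.316)
t=0.030: state=(1.741, 0.234)
continuing one RK4 step at a time; state shown every 20 steps (Δt=0.2):
t=0.200: state=(1.664, -1.127)
t=0.400: state=(1.284, -2.656)
t=0.600: state=(0.625, -3.817)
t=0.800: state=(-0.175, -3.967)
t=1.000: state=(-0.881, -2.944)
t=1.200: state=(-1.315, -1.357)
t=1.400: state=(-1.421, 0.289)
t=1.600: state=(-1.207, 1.829)
t=1.800: state=(-0.710, 3.048)
t=2.000: state=(-0.041, 3.473)
t=2.200: state=(0.606, 2.834)
t=2.400: state=(1.046, 1.494)
t=2.600: state=(1.192, -0.041)
t=2.800: state=(1.035, -1.490)
t=3.000: state=(0.618, -2.601)
t=3.200: state=(0.044, -2.985)
t=3.400: state=(-0.513, -2.446)
t=3.600: state=(-0.891, -1.265)
t=3.800: state=(-1.006, 0.122)
t=3.950: state=(-0.912, 1.115)
largest grid value and its neighbours: theta(0.050)=1.74375, theta(0.060)=1.74406, theta(0.070)=1.74355
parabola through these three points peaks at t≈0.059 with theta≈1.74406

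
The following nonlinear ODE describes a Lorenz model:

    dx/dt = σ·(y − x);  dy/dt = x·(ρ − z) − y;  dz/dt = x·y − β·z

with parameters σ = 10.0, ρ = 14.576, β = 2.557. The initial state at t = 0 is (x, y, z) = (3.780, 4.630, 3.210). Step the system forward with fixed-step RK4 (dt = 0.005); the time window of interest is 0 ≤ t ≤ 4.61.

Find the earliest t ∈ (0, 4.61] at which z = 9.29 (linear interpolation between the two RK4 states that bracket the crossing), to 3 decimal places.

t = 0.172

t=0.000: state=(3.780, 4.630, 3.210)
step 1 (dt=0.005): k1=(8.500, 38.333, 9.293), k2=(9.246, 38.391, 9.697), k3=(9.229, 38.408, 9.703), k4=(9.959, 38.480, 10.118); state += dt/6·(k1+2k2+2k3+k4)
t=0.005: state=(3.826, 4.822, 3.259)
t=0.010: state=(3.879, 5.015, 3.311)
t=0.015: state=(3.940, 5.209, 3.368)
t=0.170: state=(8.166, 11.702, 9.131)
next step: t=0.175: state=(8.342, 11.860, 9.498) — z has crossed 9.29
linear interpolation between t=0.170 (9.13073) and t=0.175 (9.49794) → t≈0.172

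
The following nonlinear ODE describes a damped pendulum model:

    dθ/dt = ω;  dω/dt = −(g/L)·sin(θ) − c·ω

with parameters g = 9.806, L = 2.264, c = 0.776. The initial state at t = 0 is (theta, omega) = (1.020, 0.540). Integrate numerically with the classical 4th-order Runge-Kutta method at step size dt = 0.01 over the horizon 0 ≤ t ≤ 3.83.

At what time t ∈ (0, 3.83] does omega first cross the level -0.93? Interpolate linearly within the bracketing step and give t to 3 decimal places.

t = 0.420

t=0.000: state=(1.020, 0.540)
step 1 (dt=0.01): k1=(0.540, -4.110), k2=(0.519, -4.100), k3=(0.520, -4.100), k4=(0.499, -4.090); state += dt/6·(k1+2k2+2k3+k4)
t=0.010: state=(1.025, 0.499)
t=0.020: state=(1.030, 0.458)
t=0.030: state=(1.034, 0.418)
continuing one RK4 step at a time; state shown every 20 steps (Δt=0.2):
t=0.200: state=(1.049, -0.233)
t=0.400: state=(0.936, -0.875)
t=0.420: state=(0.918, -0.930)
next step: t=0.430: state=(0.908, -0.957) — omega has crossed -0.93
linear interpolation between t=0.420 (-0.92997) and t=0.430 (-0.95692) → t≈0.420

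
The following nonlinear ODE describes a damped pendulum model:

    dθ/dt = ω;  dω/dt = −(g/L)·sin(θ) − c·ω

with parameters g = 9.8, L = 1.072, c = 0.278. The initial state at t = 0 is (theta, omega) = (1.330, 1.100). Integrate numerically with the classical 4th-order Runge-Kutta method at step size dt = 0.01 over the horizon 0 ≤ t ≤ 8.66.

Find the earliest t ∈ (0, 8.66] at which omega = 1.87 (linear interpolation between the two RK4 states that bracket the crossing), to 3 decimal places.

t=0.000: state=(1.330, 1.100)
step 1 (dt=0.01): k1=(1.100, -9.184), k2=(1.054, -9.183), k3=(1.054, -9.182), k4=(1.008, -9.181); state += dt/6·(k1+2k2+2k3+k4)
t=0.010: state=(1.341, 1.008)
t=0.020: state=(1.350, 0.916)
t=0.030: state=(1.359, 0.825)
continuing one RK4 step at a time; state shown every 50 steps (Δt=0.5):
t=0.500: state=(0.790, -2.998)
t=1.000: state=(-0.836, -2.326)
t=1.500: state=(-0.976, 1.725)
t=1.520: state=(-0.940, 1.865)
next step: t=1.530: state=(-0.921, 1.933) — omega has crossed 1.87
linear interpolation between t=1.520 (1.86478) and t=1.530 (1.93282) → t≈1.521

t = 1.521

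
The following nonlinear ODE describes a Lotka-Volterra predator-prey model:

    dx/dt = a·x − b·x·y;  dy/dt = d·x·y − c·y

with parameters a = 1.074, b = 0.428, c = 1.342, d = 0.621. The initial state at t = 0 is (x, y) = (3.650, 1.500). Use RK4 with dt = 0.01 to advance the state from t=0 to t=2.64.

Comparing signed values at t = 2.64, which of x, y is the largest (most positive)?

t=0.000: state=(3.650, 1.500)
step 1 (dt=0.01): k1=(1.577, 1.387), k2=(1.569, 1.401), k3=(1.569, 1.401), k4=(1.562, 1.415); state += dt/6·(k1+2k2+2k3+k4)
t=0.010: state=(3.666, 1.514)
t=0.020: state=(3.681, 1.528)
t=0.030: state=(3.697, 1.543)
continuing one RK4 step at a time; state shown every 10 steps (Δt=0.1):
t=0.100: state=(3.799, 1.653)
t=0.200: state=(3.926, 1.838)
t=0.300: state=(4.022, 2.057)
t=0.400: state=(4.079, 2.313)
t=0.500: state=(4.088, 2.607)
t=0.600: state=(4.043, 2.936)
t=0.700: state=(3.940, 3.290)
t=0.800: state=(3.781, 3.657)
t=0.900: state=(3.571, 4.019)
t=1.000: state=(3.324, 4.354)
t=1.100: state=(3.052, 4.641)
t=1.200: state=(2.772, 4.862)
t=1.300: state=(2.498, 5.007)
t=1.400: state=(2.241, 5.072)
t=1.500: state=(2.008, 5.060)
t=1.600: state=(1.803, 4.979)
t=1.700: state=(1.627, 4.843)
t=1.800: state=(1.478, 4.662)
t=1.900: state=(1.354, 4.451)
t=2.000: state=(1.252, 4.219)
t=2.100: state=(1.169, 3.977)
t=2.200: state=(1.104, 3.732)
t=2.300: state=(1.053, 3.489)
t=2.400: state=(1.015, 3.253)
t=2.500: state=(0.988, 3.027)
t=2.600: state=(0.971, 2.812)
t=2.640: state=(0.967, 2.730)
compare at T: x=0.967, y=2.730

largest component: y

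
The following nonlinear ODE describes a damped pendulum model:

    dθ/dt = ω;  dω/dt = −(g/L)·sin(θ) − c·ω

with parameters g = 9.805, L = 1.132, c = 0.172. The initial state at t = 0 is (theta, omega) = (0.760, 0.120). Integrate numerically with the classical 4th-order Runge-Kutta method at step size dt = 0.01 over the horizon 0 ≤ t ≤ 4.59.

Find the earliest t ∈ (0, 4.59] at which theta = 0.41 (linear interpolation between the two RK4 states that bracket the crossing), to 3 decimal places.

t = 0.379

t=0.000: state=(0.760, 0.120)
step 1 (dt=0.01): k1=(0.120, -5.988), k2=(0.090, -5.986), k3=(0.090, -5.986), k4=(0.060, -5.983); state += dt/6·(k1+2k2+2k3+k4)
t=0.010: state=(0.761, 0.060)
t=0.020: state=(0.761, 0.000)
t=0.030: state=(0.761, -0.059)
continuing one RK4 step at a time; state shown every 20 steps (Δt=0.2):
t=0.200: state=(0.667, -1.022)
t=0.370: state=(0.426, -1.757)
next step: t=0.380: state=(0.408, -1.790) — theta has crossed 0.41
linear interpolation between t=0.370 (0.42623) and t=0.380 (0.40849) → t≈0.379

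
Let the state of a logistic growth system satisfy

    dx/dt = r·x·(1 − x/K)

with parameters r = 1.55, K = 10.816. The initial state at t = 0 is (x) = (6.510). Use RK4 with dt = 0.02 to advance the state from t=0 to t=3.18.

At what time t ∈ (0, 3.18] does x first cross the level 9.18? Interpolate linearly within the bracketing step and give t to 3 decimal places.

t = 0.846

t=0.000: state=(6.510)
step 1 (dt=0.02): k1=(4.017), k2=(4.004), k3=(4.004), k4=(3.991); state += dt/6·(k1+2k2+2k3+k4)
t=0.020: state=(6.590)
t=0.040: state=(6.670)
t=0.060: state=(6.749)
continuing one RK4 step at a time; state shown every 10 steps (Δt=0.2):
t=0.200: state=(7.283)
t=0.400: state=(7.977)
t=0.600: state=(8.577)
t=0.800: state=(9.078)
t=0.840: state=(9.167)
next step: t=0.860: state=(9.210) — x has crossed 9.18
linear interpolation between t=0.840 (9.16684) and t=0.860 (9.20971) → t≈0.846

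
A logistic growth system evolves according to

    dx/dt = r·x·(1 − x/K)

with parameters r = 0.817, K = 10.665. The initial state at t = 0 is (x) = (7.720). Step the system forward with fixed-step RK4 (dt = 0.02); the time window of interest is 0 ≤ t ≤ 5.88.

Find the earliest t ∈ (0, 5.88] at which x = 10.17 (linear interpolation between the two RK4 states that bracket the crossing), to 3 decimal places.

t = 2.520

t=0.000: state=(7.720)
step 1 (dt=0.02): k1=(1.742), k2=(1.735), k3=(1.735), k4=(1.729); state += dt/6·(k1+2k2+2k3+k4)
t=0.020: state=(7.755)
t=0.040: state=(7.789)
t=0.060: state=(7.823)
continuing one RK4 step at a time; state shown every 10 steps (Δt=0.2):
t=0.200: state=(8.055)
t=0.400: state=(8.364)
t=0.600: state=(8.645)
t=0.800: state=(8.899)
t=1.000: state=(9.127)
t=1.200: state=(9.330)
t=1.400: state=(9.509)
t=1.600: state=(9.667)
t=1.800: state=(9.805)
t=2.000: state=(9.926)
t=2.200: state=(10.031)
t=2.400: state=(10.122)
t=2.520: state=(10.170)
next step: t=2.540: state=(10.178) — x has crossed 10.17
linear interpolation between t=2.520 (10.16996) and t=2.540 (10.17761) → t≈2.520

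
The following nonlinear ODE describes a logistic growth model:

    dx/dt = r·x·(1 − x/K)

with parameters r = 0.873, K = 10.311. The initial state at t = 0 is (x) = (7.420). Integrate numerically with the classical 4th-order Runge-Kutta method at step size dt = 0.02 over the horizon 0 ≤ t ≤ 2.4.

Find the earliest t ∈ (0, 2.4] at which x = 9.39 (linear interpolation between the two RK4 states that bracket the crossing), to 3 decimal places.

t=0.000: state=(7.420)
step 1 (dt=0.02): k1=(1.816), k2=(1.809), k3=(1.809), k4=(1.802); state += dt/6·(k1+2k2+2k3+k4)
t=0.020: state=(7.456)
t=0.040: state=(7.492)
t=0.060: state=(7.528)
continuing one RK4 step at a time; state shown every 5 steps (Δt=0.1):
t=0.100: state=(7.598)
t=0.200: state=(7.769)
t=0.300: state=(7.932)
t=0.400: state=(8.088)
t=0.500: state=(8.237)
t=0.600: state=(8.378)
t=0.700: state=(8.511)
t=0.800: state=(8.637)
t=0.900: state=(8.756)
t=1.000: state=(8.868)
t=1.100: state=(8.973)
t=1.200: state=(9.071)
t=1.300: state=(9.163)
t=1.400: state=(9.249)
t=1.500: state=(9.330)
t=1.580: state=(9.390)
next step: t=1.600: state=(9.405) — x has crossed 9.39
linear interpolation between t=1.580 (9.38998) and t=1.600 (9.40452) → t≈1.580

t = 1.580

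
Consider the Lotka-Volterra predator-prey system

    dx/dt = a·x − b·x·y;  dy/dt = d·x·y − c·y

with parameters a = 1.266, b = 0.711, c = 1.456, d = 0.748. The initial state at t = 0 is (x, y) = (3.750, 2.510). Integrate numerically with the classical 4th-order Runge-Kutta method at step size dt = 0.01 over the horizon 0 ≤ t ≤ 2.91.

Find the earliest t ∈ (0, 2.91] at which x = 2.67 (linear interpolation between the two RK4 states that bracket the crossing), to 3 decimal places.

t = 0.364

t=0.000: state=(3.750, 2.510)
step 1 (dt=0.01): k1=(-1.945, 3.386), k2=(-1.985, 3.390), k3=(-1.985, 3.390), k4=(-2.024, 3.394); state += dt/6·(k1+2k2+2k3+k4)
t=0.010: state=(3.730, 2.544)
t=0.020: state=(3.710, 2.578)
t=0.030: state=(3.688, 2.612)
continuing one RK4 step at a time; state shown every 10 steps (Δt=0.1):
t=0.100: state=(3.518, 2.849)
t=0.200: state=(3.223, 3.170)
t=0.300: state=(2.890, 3.445)
t=0.360: state=(2.684, 3.578)
next step: t=0.370: state=(2.650, 3.597) — x has crossed 2.67
linear interpolation between t=0.360 (2.68425) and t=0.370 (2.64999) → t≈0.364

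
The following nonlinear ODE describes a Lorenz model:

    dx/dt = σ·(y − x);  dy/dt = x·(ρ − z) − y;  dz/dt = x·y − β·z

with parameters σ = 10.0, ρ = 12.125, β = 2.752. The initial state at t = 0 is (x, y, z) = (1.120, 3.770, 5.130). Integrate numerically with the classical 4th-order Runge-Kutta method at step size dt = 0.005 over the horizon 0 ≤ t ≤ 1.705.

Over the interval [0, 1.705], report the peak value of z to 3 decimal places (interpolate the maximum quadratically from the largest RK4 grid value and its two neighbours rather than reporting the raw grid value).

max z = 15.753

t=0.000: state=(1.120, 3.770, 5.130)
step 1 (dt=0.005): k1=(26.500, 4.064, -9.895), k2=(25.939, 4.547, -9.565), k3=(25.965, 4.535, -9.572), k4=(25.428, 5.010, -9.246); state += dt/6·(k1+2k2+2k3+k4)
t=0.005: state=(1.250, 3.793, 5.082)
t=0.010: state=(1.374, 3.820, 5.038)
t=0.015: state=(1.494, 3.852, 4.996)
continuing one RK4 step at a time; state shown every 20 steps (Δt=0.1):
t=0.100: state=(3.160, 4.959, 4.755)
t=0.200: state=(5.087, 7.197, 5.841)
t=0.300: state=(7.261, 9.313, 9.043)
t=0.400: state=(8.616, 8.970, 13.551)
t=0.500: state=(7.752, 5.845, 15.748)
t=0.600: state=(5.497, 3.252, 14.503)
t=0.700: state=(3.696, 2.410, 12.079)
t=0.800: state=(2.899, 2.539, 9.851)
t=0.900: state=(2.876, 3.153, 8.181)
t=1.000: state=(3.409, 4.187, 7.212)
t=1.100: state=(4.419, 5.647, 7.165)
t=1.200: state=(5.799, 7.263, 8.370)
t=1.300: state=(7.120, 8.143, 10.836)
t=1.400: state=(7.553, 7.310, 13.346)
t=1.500: state=(6.701, 5.386, 14.125)
t=1.600: state=(5.292, 3.956, 13.117)
t=1.700: state=(4.233, 3.493, 11.458)
t=1.705: state=(4.197, 3.490, 11.374)
largest grid value and its neighbours: z(0.500)=15.74809, z(0.505)=15.75324, z(0.510)=15.74918
parabola through these three points peaks at t≈0.505 with z≈15.75326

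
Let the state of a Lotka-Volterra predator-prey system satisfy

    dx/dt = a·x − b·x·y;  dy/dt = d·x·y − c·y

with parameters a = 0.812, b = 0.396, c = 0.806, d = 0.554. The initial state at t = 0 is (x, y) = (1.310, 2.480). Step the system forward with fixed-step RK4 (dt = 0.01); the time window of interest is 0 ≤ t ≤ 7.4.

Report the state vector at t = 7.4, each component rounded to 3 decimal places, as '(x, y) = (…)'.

(x, y) = (1.409, 2.534)

t=0.000: state=(1.310, 2.480)
step 1 (dt=0.01): k1=(-0.223, -0.199), k2=(-0.222, -0.200), k3=(-0.222, -0.200), k4=(-0.221, -0.202); state += dt/6·(k1+2k2+2k3+k4)
t=0.010: state=(1.308, 2.478)
t=0.020: state=(1.306, 2.476)
t=0.030: state=(1.303, 2.474)
continuing one RK4 step at a time; state shown every 25 steps (Δt=0.25):
t=0.250: state=(1.259, 2.422)
t=0.500: state=(1.218, 2.350)
t=0.750: state=(1.187, 2.269)
t=1.000: state=(1.166, 2.183)
t=1.250: state=(1.156, 2.096)
t=1.500: state=(1.156, 2.010)
t=1.750: state=(1.165, 1.930)
t=2.000: state=(1.184, 1.856)
t=2.250: state=(1.211, 1.791)
t=2.500: state=(1.246, 1.735)
t=2.750: state=(1.288, 1.691)
t=3.000: state=(1.337, 1.657)
t=3.250: state=(1.392, 1.637)
t=3.500: state=(1.451, 1.629)
t=3.750: state=(1.512, 1.635)
t=4.000: state=(1.574, 1.655)
t=4.250: state=(1.634, 1.690)
t=4.500: state=(1.690, 1.739)
t=4.750: state=(1.738, 1.803)
t=5.000: state=(1.774, 1.880)
t=5.250: state=(1.797, 1.968)
t=5.500: state=(1.803, 2.065)
t=5.750: state=(1.791, 2.166)
t=6.000: state=(1.762, 2.265)
t=6.250: state=(1.717, 2.356)
t=6.500: state=(1.659, 2.434)
t=6.750: state=(1.593, 2.493)
t=7.000: state=(1.522, 2.528)
t=7.250: state=(1.450, 2.539)
t=7.400: state=(1.409, 2.534)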